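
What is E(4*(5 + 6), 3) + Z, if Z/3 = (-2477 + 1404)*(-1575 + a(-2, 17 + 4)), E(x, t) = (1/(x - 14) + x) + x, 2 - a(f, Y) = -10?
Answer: 150941551/30 ≈ 5.0314e+6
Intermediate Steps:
a(f, Y) = 12 (a(f, Y) = 2 - 1*(-10) = 2 + 10 = 12)
E(x, t) = 1/(-14 + x) + 2*x (E(x, t) = (1/(-14 + x) + x) + x = (x + 1/(-14 + x)) + x = 1/(-14 + x) + 2*x)
Z = 5031297 (Z = 3*((-2477 + 1404)*(-1575 + 12)) = 3*(-1073*(-1563)) = 3*1677099 = 5031297)
E(4*(5 + 6), 3) + Z = (1 - 112*(5 + 6) + 2*(4*(5 + 6))**2)/(-14 + 4*(5 + 6)) + 5031297 = (1 - 112*11 + 2*(4*11)**2)/(-14 + 4*11) + 5031297 = (1 - 28*44 + 2*44**2)/(-14 + 44) + 5031297 = (1 - 1232 + 2*1936)/30 + 5031297 = (1 - 1232 + 3872)/30 + 5031297 = (1/30)*2641 + 5031297 = 2641/30 + 5031297 = 150941551/30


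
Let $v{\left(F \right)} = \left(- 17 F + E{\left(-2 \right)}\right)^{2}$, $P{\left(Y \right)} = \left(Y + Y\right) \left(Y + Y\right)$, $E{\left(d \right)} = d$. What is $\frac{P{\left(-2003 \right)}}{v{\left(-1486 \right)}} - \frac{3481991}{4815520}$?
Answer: $- \frac{26805825028411}{38407841114400} \approx -0.69793$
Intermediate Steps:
$P{\left(Y \right)} = 4 Y^{2}$ ($P{\left(Y \right)} = 2 Y 2 Y = 4 Y^{2}$)
$v{\left(F \right)} = \left(-2 - 17 F\right)^{2}$ ($v{\left(F \right)} = \left(- 17 F - 2\right)^{2} = \left(-2 - 17 F\right)^{2}$)
$\frac{P{\left(-2003 \right)}}{v{\left(-1486 \right)}} - \frac{3481991}{4815520} = \frac{4 \left(-2003\right)^{2}}{\left(2 + 17 \left(-1486\right)\right)^{2}} - \frac{3481991}{4815520} = \frac{4 \cdot 4012009}{\left(2 - 25262\right)^{2}} - \frac{3481991}{4815520} = \frac{16048036}{\left(-25260\right)^{2}} - \frac{3481991}{4815520} = \frac{16048036}{638067600} - \frac{3481991}{4815520} = 16048036 \cdot \frac{1}{638067600} - \frac{3481991}{4815520} = \frac{4012009}{159516900} - \frac{3481991}{4815520} = - \frac{26805825028411}{38407841114400}$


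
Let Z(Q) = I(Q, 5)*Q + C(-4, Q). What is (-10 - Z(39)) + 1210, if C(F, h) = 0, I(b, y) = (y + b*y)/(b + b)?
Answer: 1100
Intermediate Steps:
I(b, y) = (y + b*y)/(2*b) (I(b, y) = (y + b*y)/((2*b)) = (y + b*y)*(1/(2*b)) = (y + b*y)/(2*b))
Z(Q) = 5/2 + 5*Q/2 (Z(Q) = ((1/2)*5*(1 + Q)/Q)*Q + 0 = (5*(1 + Q)/(2*Q))*Q + 0 = (5/2 + 5*Q/2) + 0 = 5/2 + 5*Q/2)
(-10 - Z(39)) + 1210 = (-10 - (5/2 + (5/2)*39)) + 1210 = (-10 - (5/2 + 195/2)) + 1210 = (-10 - 1*100) + 1210 = (-10 - 100) + 1210 = -110 + 1210 = 1100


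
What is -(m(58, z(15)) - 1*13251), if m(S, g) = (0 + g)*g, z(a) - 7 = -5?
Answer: 13247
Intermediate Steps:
z(a) = 2 (z(a) = 7 - 5 = 2)
m(S, g) = g² (m(S, g) = g*g = g²)
-(m(58, z(15)) - 1*13251) = -(2² - 1*13251) = -(4 - 13251) = -1*(-13247) = 13247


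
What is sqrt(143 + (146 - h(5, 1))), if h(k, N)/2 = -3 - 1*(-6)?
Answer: sqrt(283) ≈ 16.823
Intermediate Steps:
h(k, N) = 6 (h(k, N) = 2*(-3 - 1*(-6)) = 2*(-3 + 6) = 2*3 = 6)
sqrt(143 + (146 - h(5, 1))) = sqrt(143 + (146 - 1*6)) = sqrt(143 + (146 - 6)) = sqrt(143 + 140) = sqrt(283)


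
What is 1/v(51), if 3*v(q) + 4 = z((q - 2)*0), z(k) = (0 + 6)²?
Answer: 3/32 ≈ 0.093750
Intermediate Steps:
z(k) = 36 (z(k) = 6² = 36)
v(q) = 32/3 (v(q) = -4/3 + (⅓)*36 = -4/3 + 12 = 32/3)
1/v(51) = 1/(32/3) = 3/32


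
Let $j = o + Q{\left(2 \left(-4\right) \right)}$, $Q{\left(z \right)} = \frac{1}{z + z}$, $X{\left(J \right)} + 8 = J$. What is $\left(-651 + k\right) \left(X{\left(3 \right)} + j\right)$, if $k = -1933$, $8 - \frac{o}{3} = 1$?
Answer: $- \frac{82365}{2} \approx -41183.0$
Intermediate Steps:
$X{\left(J \right)} = -8 + J$
$Q{\left(z \right)} = \frac{1}{2 z}$
$o = 21$ ($o = 24 - 3 = 21$)
$j = \frac{335}{16}$ ($j = 21 + \frac{1}{2 \cdot 2 \left(-4\right)} = 21 + \frac{1}{2 \left(-8\right)} = 21 + \frac{1}{2} \left(- \frac{1}{8}\right) = 21 - \frac{1}{16} = \frac{335}{16} \approx 20.938$)
$\left(-651 + k\right) \left(X{\left(3 \right)} + j\right) = \left(-651 - 1933\right) \left(\left(-8 + 3\right) + \frac{335}{16}\right) = - 2584 \left(-5 + \frac{335}{16}\right) = \left(-2584\right) \frac{255}{16} = - \frac{82365}{2}$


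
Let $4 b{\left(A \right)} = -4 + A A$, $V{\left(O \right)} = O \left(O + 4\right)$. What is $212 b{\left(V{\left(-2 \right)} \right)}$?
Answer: $636$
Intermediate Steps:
$V{\left(O \right)} = O \left(4 + O\right)$
$b{\left(A \right)} = -1 + \frac{A^{2}}{4}$ ($b{\left(A \right)} = \frac{-4 + A A}{4} = \frac{-4 + A^{2}}{4} = -1 + \frac{A^{2}}{4}$)
$212 b{\left(V{\left(-2 \right)} \right)} = 212 \left(-1 + \frac{\left(- 2 \left(4 - 2\right)\right)^{2}}{4}\right) = 212 \left(-1 + \frac{\left(\left(-2\right) 2\right)^{2}}{4}\right) = 212 \left(-1 + \frac{\left(-4\right)^{2}}{4}\right) = 212 \left(-1 + \frac{1}{4} \cdot 16\right) = 212 \left(-1 + 4\right) = 212 \cdot 3 = 636$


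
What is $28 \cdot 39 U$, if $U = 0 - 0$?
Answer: $0$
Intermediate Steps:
$U = 0$ ($U = 0 + 0 = 0$)
$28 \cdot 39 U = 28 \cdot 39 \cdot 0 = 1092 \cdot 0 = 0$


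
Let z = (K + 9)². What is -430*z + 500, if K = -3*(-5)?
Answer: -247180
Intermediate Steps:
K = 15
z = 576 (z = (15 + 9)² = 24² = 576)
-430*z + 500 = -430*576 + 500 = -247680 + 500 = -247180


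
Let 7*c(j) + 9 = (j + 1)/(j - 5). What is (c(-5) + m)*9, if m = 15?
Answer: 4338/35 ≈ 123.94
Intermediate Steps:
c(j) = -9/7 + (1 + j)/(7*(-5 + j)) (c(j) = -9/7 + ((j + 1)/(j - 5))/7 = -9/7 + ((1 + j)/(-5 + j))/7 = -9/7 + (1 + j)/(7*(-5 + j)))
(c(-5) + m)*9 = (2*(23 - 4*(-5))/(7*(-5 - 5)) + 15)*9 = ((2/7)*(23 + 20)/(-10) + 15)*9 = ((2/7)*(-⅒)*43 + 15)*9 = (-43/35 + 15)*9 = (482/35)*9 = 4338/35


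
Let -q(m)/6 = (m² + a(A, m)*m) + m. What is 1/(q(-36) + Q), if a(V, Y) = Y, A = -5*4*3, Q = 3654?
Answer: -1/11682 ≈ -8.5602e-5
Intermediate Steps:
A = -60 (A = -20*3 = -60)
q(m) = -12*m² - 6*m (q(m) = -6*((m² + m*m) + m) = -6*((m² + m²) + m) = -6*(2*m² + m) = -6*(m + 2*m²) = -12*m² - 6*m)
1/(q(-36) + Q) = 1/(-6*(-36)*(1 + 2*(-36)) + 3654) = 1/(-6*(-36)*(1 - 72) + 3654) = 1/(-6*(-36)*(-71) + 3654) = 1/(-15336 + 3654) = 1/(-11682) = -1/11682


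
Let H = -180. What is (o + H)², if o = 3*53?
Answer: 441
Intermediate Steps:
o = 159
(o + H)² = (159 - 180)² = (-21)² = 441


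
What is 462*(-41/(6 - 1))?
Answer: -18942/5 ≈ -3788.4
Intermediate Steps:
462*(-41/(6 - 1)) = 462*(-41/5) = -18942/5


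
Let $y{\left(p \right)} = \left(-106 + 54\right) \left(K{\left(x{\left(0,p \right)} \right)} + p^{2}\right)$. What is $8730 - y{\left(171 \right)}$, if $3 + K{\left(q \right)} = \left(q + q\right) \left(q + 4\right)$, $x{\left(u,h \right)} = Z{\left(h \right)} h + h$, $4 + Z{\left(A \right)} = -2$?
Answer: $77200026$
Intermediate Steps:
$Z{\left(A \right)} = -6$ ($Z{\left(A \right)} = -4 - 2 = -6$)
$x{\left(u,h \right)} = - 5 h$ ($x{\left(u,h \right)} = - 6 h + h = - 5 h$)
$K{\left(q \right)} = -3 + 2 q \left(4 + q\right)$ ($K{\left(q \right)} = -3 + \left(q + q\right) \left(q + 4\right) = -3 + 2 q \left(4 + q\right)$)
$y{\left(p \right)} = 156 - 2652 p^{2} + 2080 p$ ($y{\left(p \right)} = \left(-106 + 54\right) \left(\left(-3 + 2 \left(- 5 p\right)^{2} + 8 \left(- 5 p\right)\right) + p^{2}\right) = - 52 \left(\left(-3 + 2 \cdot 25 p^{2} - 40 p\right) + p^{2}\right) = - 52 \left(\left(-3 + 50 p^{2} - 40 p\right) + p^{2}\right) = - 52 \left(\left(-3 - 40 p + 50 p^{2}\right) + p^{2}\right) = - 52 \left(-3 - 40 p + 51 p^{2}\right) = 156 - 2652 p^{2} + 2080 p$)
$8730 - y{\left(171 \right)} = 8730 - \left(156 - 2652 \cdot 171^{2} + 2080 \cdot 171\right) = 8730 - \left(156 - 77547132 + 355680\right) = 8730 - -77191296 = 8730 + 77191296 = 77200026$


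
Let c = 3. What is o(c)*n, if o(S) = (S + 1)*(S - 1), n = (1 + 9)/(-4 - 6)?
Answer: -8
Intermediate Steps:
n = -1 (n = 10/(-10) = 10*(-1/10) = -1)
o(S) = (1 + S)*(-1 + S)
o(c)*n = (-1 + 3**2)*(-1) = (-1 + 9)*(-1) = 8*(-1) = -8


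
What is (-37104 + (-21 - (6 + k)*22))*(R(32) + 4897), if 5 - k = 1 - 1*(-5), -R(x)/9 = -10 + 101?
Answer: -151844330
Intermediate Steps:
R(x) = -819 (R(x) = -9*(-10 + 101) = -9*91 = -819)
k = -1 (k = 5 - (1 - 1*(-5)) = 5 - (1 + 5) = 5 - 1*6 = 5 - 6 = -1)
(-37104 + (-21 - (6 + k)*22))*(R(32) + 4897) = (-37104 + (-21 - (6 - 1)*22))*(-819 + 4897) = (-37104 + (-21 - 1*5*22))*4078 = (-37104 + (-21 - 5*22))*4078 = (-37104 + (-21 - 110))*4078 = (-37104 - 131)*4078 = -37235*4078 = -151844330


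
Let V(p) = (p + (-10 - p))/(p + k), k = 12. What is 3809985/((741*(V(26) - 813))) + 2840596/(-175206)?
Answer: -396559153033/17597340228 ≈ -22.535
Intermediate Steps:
V(p) = -10/(12 + p) (V(p) = (p + (-10 - p))/(p + 12) = -10/(12 + p))
3809985/((741*(V(26) - 813))) + 2840596/(-175206) = 3809985/((741*(-10/(12 + 26) - 813))) + 2840596/(-175206) = 3809985/((741*(-10/38 - 813))) + 2840596*(-1/175206) = 3809985/((741*(-10*1/38 - 813))) - 1420298/87603 = 3809985/((741*(-5/19 - 813))) - 1420298/87603 = 3809985/((741*(-15452/19))) - 1420298/87603 = 3809985/(-602628) - 1420298/87603 = 3809985*(-1/602628) - 1420298/87603 = -1269995/200876 - 1420298/87603 = -396559153033/17597340228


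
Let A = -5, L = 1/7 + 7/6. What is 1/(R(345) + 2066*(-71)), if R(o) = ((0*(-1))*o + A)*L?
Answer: -42/6161087 ≈ -6.8170e-6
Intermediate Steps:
L = 55/42 (L = 1*(⅐) + 7*(⅙) = ⅐ + 7/6 = 55/42 ≈ 1.3095)
R(o) = -275/42 (R(o) = ((0*(-1))*o - 5)*(55/42) = (0*o - 5)*(55/42) = (0 - 5)*(55/42) = -5*55/42 = -275/42)
1/(R(345) + 2066*(-71)) = 1/(-275/42 + 2066*(-71)) = 1/(-275/42 - 146686) = 1/(-6161087/42) = -42/6161087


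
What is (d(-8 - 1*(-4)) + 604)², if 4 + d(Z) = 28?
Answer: 394384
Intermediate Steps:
d(Z) = 24 (d(Z) = -4 + 28 = 24)
(d(-8 - 1*(-4)) + 604)² = (24 + 604)² = 628² = 394384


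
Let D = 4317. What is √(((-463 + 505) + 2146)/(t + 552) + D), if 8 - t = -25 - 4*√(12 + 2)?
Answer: √(2527633 + 17268*√14)/√(585 + 4*√14) ≈ 65.732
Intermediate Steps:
t = 33 + 4*√14 (t = 8 - (-25 - 4*√(12 + 2)) = 8 - (-25 - 4*√14) = 8 + (25 + 4*√14) = 33 + 4*√14 ≈ 47.967)
√(((-463 + 505) + 2146)/(t + 552) + D) = √(((-463 + 505) + 2146)/((33 + 4*√14) + 552) + 4317) = √((42 + 2146)/(585 + 4*√14) + 4317) = √(2188/(585 + 4*√14) + 4317) = √(4317 + 2188/(585 + 4*√14))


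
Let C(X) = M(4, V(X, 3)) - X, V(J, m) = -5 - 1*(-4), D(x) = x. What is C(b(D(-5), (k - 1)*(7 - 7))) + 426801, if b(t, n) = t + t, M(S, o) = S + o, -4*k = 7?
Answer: 426814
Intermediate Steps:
k = -7/4 (k = -¼*7 = -7/4 ≈ -1.7500)
V(J, m) = -1 (V(J, m) = -5 + 4 = -1)
b(t, n) = 2*t
C(X) = 3 - X (C(X) = (4 - 1) - X = 3 - X)
C(b(D(-5), (k - 1)*(7 - 7))) + 426801 = (3 - 2*(-5)) + 426801 = (3 - 1*(-10)) + 426801 = (3 + 10) + 426801 = 13 + 426801 = 426814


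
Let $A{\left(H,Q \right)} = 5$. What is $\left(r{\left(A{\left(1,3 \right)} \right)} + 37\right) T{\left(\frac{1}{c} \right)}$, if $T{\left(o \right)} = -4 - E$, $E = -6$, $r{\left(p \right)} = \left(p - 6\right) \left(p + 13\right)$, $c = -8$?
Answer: $38$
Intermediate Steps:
$r{\left(p \right)} = \left(-6 + p\right) \left(13 + p\right)$
$T{\left(o \right)} = 2$ ($T{\left(o \right)} = -4 - -6 = -4 + 6 = 2$)
$\left(r{\left(A{\left(1,3 \right)} \right)} + 37\right) T{\left(\frac{1}{c} \right)} = \left(\left(-78 + 5^{2} + 7 \cdot 5\right) + 37\right) 2 = \left(\left(-78 + 25 + 35\right) + 37\right) 2 = \left(-18 + 37\right) 2 = 19 \cdot 2 = 38$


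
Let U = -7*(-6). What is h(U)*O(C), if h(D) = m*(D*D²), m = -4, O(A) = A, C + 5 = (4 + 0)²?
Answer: -3259872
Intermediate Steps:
C = 11 (C = -5 + (4 + 0)² = -5 + 4² = -5 + 16 = 11)
U = 42
h(D) = -4*D³ (h(D) = -4*D*D² = -4*D³)
h(U)*O(C) = -4*42³*11 = -4*74088*11 = -296352*11 = -3259872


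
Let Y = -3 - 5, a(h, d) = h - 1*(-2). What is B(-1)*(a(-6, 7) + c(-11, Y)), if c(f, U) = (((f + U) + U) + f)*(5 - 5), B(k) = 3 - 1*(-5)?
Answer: -32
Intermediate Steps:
a(h, d) = 2 + h (a(h, d) = h + 2 = 2 + h)
B(k) = 8 (B(k) = 3 + 5 = 8)
Y = -8
c(f, U) = 0 (c(f, U) = (((U + f) + U) + f)*0 = ((f + 2*U) + f)*0 = (2*U + 2*f)*0 = 0)
B(-1)*(a(-6, 7) + c(-11, Y)) = 8*((2 - 6) + 0) = 8*(-4 + 0) = 8*(-4) = -32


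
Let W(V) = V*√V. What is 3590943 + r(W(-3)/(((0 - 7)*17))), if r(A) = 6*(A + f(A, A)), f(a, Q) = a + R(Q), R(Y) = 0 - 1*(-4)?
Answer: 3590967 + 36*I*√3/119 ≈ 3.591e+6 + 0.52398*I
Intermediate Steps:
W(V) = V^(3/2)
R(Y) = 4 (R(Y) = 0 + 4 = 4)
f(a, Q) = 4 + a (f(a, Q) = a + 4 = 4 + a)
r(A) = 24 + 12*A (r(A) = 6*(A + (4 + A)) = 6*(4 + 2*A) = 24 + 12*A)
3590943 + r(W(-3)/(((0 - 7)*17))) = 3590943 + (24 + 12*((-3)^(3/2)/(((0 - 7)*17)))) = 3590943 + (24 + 12*((-3*I*√3)/((-7*17)))) = 3590943 + (24 + 12*(-3*I*√3/(-119))) = 3590943 + (24 + 12*(-3*I*√3*(-1/119))) = 3590943 + (24 + 12*(3*I*√3/119)) = 3590943 + (24 + 36*I*√3/119) = 3590967 + 36*I*√3/119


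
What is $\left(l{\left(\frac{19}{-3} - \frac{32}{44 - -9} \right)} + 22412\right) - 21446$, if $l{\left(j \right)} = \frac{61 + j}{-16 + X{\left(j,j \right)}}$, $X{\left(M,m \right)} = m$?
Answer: $\frac{502058}{521} \approx 963.64$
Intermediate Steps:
$l{\left(j \right)} = \frac{61 + j}{-16 + j}$
$\left(l{\left(\frac{19}{-3} - \frac{32}{44 - -9} \right)} + 22412\right) - 21446 = \left(\frac{61 - \left(\frac{19}{3} + \frac{32}{44 - -9}\right)}{-16 - \left(\frac{19}{3} + \frac{32}{44 - -9}\right)} + 22412\right) - 21446 = \left(\frac{61 - \left(\frac{19}{3} + \frac{32}{44 + 9}\right)}{-16 - \left(\frac{19}{3} + \frac{32}{44 + 9}\right)} + 22412\right) - 21446 = \left(\frac{61 - \left(\frac{19}{3} + \frac{32}{53}\right)}{-16 - \left(\frac{19}{3} + \frac{32}{53}\right)} + 22412\right) - 21446 = \left(\frac{61 - \frac{1103}{159}}{-16 - \frac{1103}{159}} + 22412\right) - 21446 = \left(\frac{1}{- \frac{3647}{159}} \cdot \frac{8596}{159} + 22412\right) - 21446 = \left(\left(- \frac{159}{3647}\right) \frac{8596}{159} + 22412\right) - 21446 = \left(- \frac{1228}{521} + 22412\right) - 21446 = \frac{11675424}{521} - 21446 = \frac{502058}{521}$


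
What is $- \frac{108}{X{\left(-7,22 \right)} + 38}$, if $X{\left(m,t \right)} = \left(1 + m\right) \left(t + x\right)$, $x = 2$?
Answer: $\frac{54}{53} \approx 1.0189$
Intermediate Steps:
$X{\left(m,t \right)} = \left(1 + m\right) \left(2 + t\right)$ ($X{\left(m,t \right)} = \left(1 + m\right) \left(t + 2\right) = \left(1 + m\right) \left(2 + t\right)$)
$- \frac{108}{X{\left(-7,22 \right)} + 38} = - \frac{108}{\left(2 + 22 + 2 \left(-7\right) - 154\right) + 38} = - \frac{108}{\left(2 + 22 - 14 - 154\right) + 38} = - \frac{108}{-144 + 38} = - \frac{108}{-106} = \left(-108\right) \left(- \frac{1}{106}\right) = \frac{54}{53}$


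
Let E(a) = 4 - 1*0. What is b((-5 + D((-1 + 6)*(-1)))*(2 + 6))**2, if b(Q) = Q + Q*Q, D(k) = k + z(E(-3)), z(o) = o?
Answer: 5089536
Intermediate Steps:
E(a) = 4 (E(a) = 4 + 0 = 4)
D(k) = 4 + k (D(k) = k + 4 = 4 + k)
b(Q) = Q + Q**2
b((-5 + D((-1 + 6)*(-1)))*(2 + 6))**2 = (((-5 + (4 + (-1 + 6)*(-1)))*(2 + 6))*(1 + (-5 + (4 + (-1 + 6)*(-1)))*(2 + 6)))**2 = (((-5 + (4 + 5*(-1)))*8)*(1 + (-5 + (4 + 5*(-1)))*8))**2 = (((-5 + (4 - 5))*8)*(1 + (-5 + (4 - 5))*8))**2 = (((-5 - 1)*8)*(1 + (-5 - 1)*8))**2 = ((-6*8)*(1 - 6*8))**2 = (-48*(1 - 48))**2 = (-48*(-47))**2 = 2256**2 = 5089536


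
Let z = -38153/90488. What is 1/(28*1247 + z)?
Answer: 90488/3159440855 ≈ 2.8640e-5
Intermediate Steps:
z = -38153/90488 (z = -38153*1/90488 = -38153/90488 ≈ -0.42164)
1/(28*1247 + z) = 1/(28*1247 - 38153/90488) = 1/(34916 - 38153/90488) = 1/(3159440855/90488) = 90488/3159440855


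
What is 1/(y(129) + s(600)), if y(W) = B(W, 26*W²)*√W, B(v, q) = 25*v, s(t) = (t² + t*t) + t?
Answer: 9608/6905635725 - 43*√129/6905635725 ≈ 1.3206e-6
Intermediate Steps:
s(t) = t + 2*t² (s(t) = (t² + t²) + t = 2*t² + t = t + 2*t²)
y(W) = 25*W^(3/2) (y(W) = (25*W)*√W = 25*W^(3/2))
1/(y(129) + s(600)) = 1/(25*129^(3/2) + 600*(1 + 2*600)) = 1/(25*(129*√129) + 600*(1 + 1200)) = 1/(3225*√129 + 600*1201) = 1/(3225*√129 + 720600) = 1/(720600 + 3225*√129)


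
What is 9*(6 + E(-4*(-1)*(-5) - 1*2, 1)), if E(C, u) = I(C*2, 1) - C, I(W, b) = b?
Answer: 261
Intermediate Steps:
E(C, u) = 1 - C
9*(6 + E(-4*(-1)*(-5) - 1*2, 1)) = 9*(6 + (1 - (-4*(-1)*(-5) - 1*2))) = 9*(6 + (1 - (4*(-5) - 2))) = 9*(6 + (1 - (-20 - 2))) = 9*(6 + (1 - 1*(-22))) = 9*(6 + (1 + 22)) = 9*(6 + 23) = 9*29 = 261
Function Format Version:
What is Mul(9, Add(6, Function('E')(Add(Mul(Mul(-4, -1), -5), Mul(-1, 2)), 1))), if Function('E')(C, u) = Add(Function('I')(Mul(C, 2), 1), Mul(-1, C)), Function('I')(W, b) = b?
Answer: 261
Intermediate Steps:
Function('E')(C, u) = Add(1, Mul(-1, C))
Mul(9, Add(6, Function('E')(Add(Mul(Mul(-4, -1), -5), Mul(-1, 2)), 1))) = Mul(9, Add(6, Add(1, Mul(-1, Add(Mul(Mul(-4, -1), -5), Mul(-1, 2)))))) = Mul(9, Add(6, Add(1, Mul(-1, Add(Mul(4, -5), -2))))) = Mul(9, Add(6, Add(1, Mul(-1, Add(-20, -2))))) = Mul(9, Add(6, Add(1, Mul(-1, -22)))) = Mul(9, Add(6, Add(1, 22))) = Mul(9, Add(6, 23)) = Mul(9, 29) = 261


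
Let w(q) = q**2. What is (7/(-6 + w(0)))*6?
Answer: -7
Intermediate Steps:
(7/(-6 + w(0)))*6 = (7/(-6 + 0**2))*6 = (7/(-6 + 0))*6 = (7/(-6))*6 = (7*(-1/6))*6 = -7/6*6 = -7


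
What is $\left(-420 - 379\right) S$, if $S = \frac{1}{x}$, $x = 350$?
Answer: $- \frac{799}{350} \approx -2.2829$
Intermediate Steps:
$S = \frac{1}{350} \approx 0.0028571$
$\left(-420 - 379\right) S = \left(-420 - 379\right) \frac{1}{350} = \left(-799\right) \frac{1}{350} = - \frac{799}{350}$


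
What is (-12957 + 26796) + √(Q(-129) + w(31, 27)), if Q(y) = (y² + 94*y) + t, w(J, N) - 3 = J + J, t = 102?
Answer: 13839 + √4682 ≈ 13907.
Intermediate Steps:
w(J, N) = 3 + 2*J (w(J, N) = 3 + (J + J) = 3 + 2*J)
Q(y) = 102 + y² + 94*y (Q(y) = (y² + 94*y) + 102 = 102 + y² + 94*y)
(-12957 + 26796) + √(Q(-129) + w(31, 27)) = (-12957 + 26796) + √((102 + (-129)² + 94*(-129)) + (3 + 2*31)) = 13839 + √((102 + 16641 - 12126) + (3 + 62)) = 13839 + √(4617 + 65) = 13839 + √4682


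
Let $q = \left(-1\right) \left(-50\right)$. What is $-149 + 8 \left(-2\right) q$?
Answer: $-949$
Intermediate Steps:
$q = 50$
$-149 + 8 \left(-2\right) q = -149 + 8 \left(-2\right) 50 = -149 - 800 = -949$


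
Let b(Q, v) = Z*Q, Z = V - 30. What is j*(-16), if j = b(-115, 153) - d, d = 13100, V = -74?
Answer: 18240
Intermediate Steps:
Z = -104 (Z = -74 - 30 = -104)
b(Q, v) = -104*Q
j = -1140 (j = -104*(-115) - 1*13100 = 11960 - 13100 = -1140)
j*(-16) = -1140*(-16) = 18240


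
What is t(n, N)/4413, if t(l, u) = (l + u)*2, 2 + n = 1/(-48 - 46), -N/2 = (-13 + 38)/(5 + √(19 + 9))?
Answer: 22933/622233 - 200*√7/13239 ≈ -0.0031131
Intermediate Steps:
N = -50/(5 + 2*√7) (N = -2*(-13 + 38)/(5 + √(19 + 9)) = -50/(5 + √28) = -50/(5 + 2*√7) ≈ -4.8584)
n = -189/94 (n = -2 + 1/(-48 - 46) = -2 + 1/(-94) = -2 - 1/94 = -189/94 ≈ -2.0106)
t(l, u) = 2*l + 2*u
t(n, N)/4413 = (2*(-189/94) + 2*(250/3 - 100*√7/3))/4413 = (-189/47 + (500/3 - 200*√7/3))*(1/4413) = (22933/141 - 200*√7/3)*(1/4413) = 22933/622233 - 200*√7/13239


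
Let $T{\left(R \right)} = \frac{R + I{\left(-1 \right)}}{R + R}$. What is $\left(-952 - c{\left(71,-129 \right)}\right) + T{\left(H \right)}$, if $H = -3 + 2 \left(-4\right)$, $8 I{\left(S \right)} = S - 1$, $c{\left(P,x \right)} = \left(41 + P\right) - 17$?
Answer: $- \frac{92091}{88} \approx -1046.5$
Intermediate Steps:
$c{\left(P,x \right)} = 24 + P$
$I{\left(S \right)} = - \frac{1}{8} + \frac{S}{8}$ ($I{\left(S \right)} = \frac{S - 1}{8} = \frac{-1 + S}{8} = - \frac{1}{8} + \frac{S}{8}$)
$H = -11$ ($H = -3 - 8 = -11$)
$T{\left(R \right)} = \frac{- \frac{1}{4} + R}{2 R}$ ($T{\left(R \right)} = \frac{R + \left(- \frac{1}{8} + \frac{1}{8} \left(-1\right)\right)}{R + R} = \frac{R - \frac{1}{4}}{2 R} = \left(R - \frac{1}{4}\right) \frac{1}{2 R} = \left(- \frac{1}{4} + R\right) \frac{1}{2 R} = \frac{- \frac{1}{4} + R}{2 R}$)
$\left(-952 - c{\left(71,-129 \right)}\right) + T{\left(H \right)} = \left(-952 - \left(24 + 71\right)\right) + \frac{-1 + 4 \left(-11\right)}{8 \left(-11\right)} = \left(-952 - 95\right) + \frac{1}{8} \left(- \frac{1}{11}\right) \left(-1 - 44\right) = \left(-952 - 95\right) + \frac{1}{8} \left(- \frac{1}{11}\right) \left(-45\right) = -1047 + \frac{45}{88} = - \frac{92091}{88}$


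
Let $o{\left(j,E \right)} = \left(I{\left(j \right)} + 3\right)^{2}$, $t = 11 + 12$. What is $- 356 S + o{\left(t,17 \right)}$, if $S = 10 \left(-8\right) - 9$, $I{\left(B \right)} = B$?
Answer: $32360$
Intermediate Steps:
$t = 23$
$S = -89$ ($S = -80 - 9 = -89$)
$o{\left(j,E \right)} = \left(3 + j\right)^{2}$ ($o{\left(j,E \right)} = \left(j + 3\right)^{2} = \left(3 + j\right)^{2}$)
$- 356 S + o{\left(t,17 \right)} = \left(-356\right) \left(-89\right) + \left(3 + 23\right)^{2} = 31684 + 26^{2} = 31684 + 676 = 32360$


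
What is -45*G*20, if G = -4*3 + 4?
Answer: 7200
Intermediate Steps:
G = -8 (G = -12 + 4 = -8)
-45*G*20 = -45*(-8)*20 = 360*20 = 7200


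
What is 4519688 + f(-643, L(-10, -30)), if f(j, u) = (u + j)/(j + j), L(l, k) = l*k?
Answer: 5812319111/1286 ≈ 4.5197e+6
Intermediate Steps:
L(l, k) = k*l
f(j, u) = (j + u)/(2*j) (f(j, u) = (j + u)/((2*j)) = (j + u)*(1/(2*j)) = (j + u)/(2*j))
4519688 + f(-643, L(-10, -30)) = 4519688 + (1/2)*(-643 - 30*(-10))/(-643) = 4519688 + (1/2)*(-1/643)*(-643 + 300) = 4519688 + (1/2)*(-1/643)*(-343) = 4519688 + 343/1286 = 5812319111/1286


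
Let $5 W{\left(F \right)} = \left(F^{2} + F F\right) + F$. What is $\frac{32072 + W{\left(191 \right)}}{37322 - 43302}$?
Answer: $- \frac{233513}{29900} \approx -7.8098$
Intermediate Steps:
$W{\left(F \right)} = \frac{F}{5} + \frac{2 F^{2}}{5}$ ($W{\left(F \right)} = \frac{\left(F^{2} + F F\right) + F}{5} = \frac{\left(F^{2} + F^{2}\right) + F}{5} = \frac{2 F^{2} + F}{5} = \frac{F + 2 F^{2}}{5} = \frac{F}{5} + \frac{2 F^{2}}{5}$)
$\frac{32072 + W{\left(191 \right)}}{37322 - 43302} = \frac{32072 + \frac{1}{5} \cdot 191 \left(1 + 2 \cdot 191\right)}{37322 - 43302} = \frac{32072 + \frac{1}{5} \cdot 191 \left(1 + 382\right)}{-5980} = \left(32072 + \frac{1}{5} \cdot 191 \cdot 383\right) \left(- \frac{1}{5980}\right) = \left(32072 + \frac{73153}{5}\right) \left(- \frac{1}{5980}\right) = \frac{233513}{5} \left(- \frac{1}{5980}\right) = - \frac{233513}{29900}$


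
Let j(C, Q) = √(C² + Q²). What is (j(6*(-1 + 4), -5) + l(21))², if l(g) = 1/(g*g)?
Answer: 67873870/194481 + 2*√349/441 ≈ 349.08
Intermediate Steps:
l(g) = g⁻²
(j(6*(-1 + 4), -5) + l(21))² = (√((6*(-1 + 4))² + (-5)²) + 21⁻²)² = (√((6*3)² + 25) + 1/441)² = (√(18² + 25) + 1/441)² = (√(324 + 25) + 1/441)² = (√349 + 1/441)² = (1/441 + √349)²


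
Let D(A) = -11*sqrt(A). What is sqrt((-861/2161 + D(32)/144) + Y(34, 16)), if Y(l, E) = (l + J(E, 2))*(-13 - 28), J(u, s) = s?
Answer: sqrt(-248207904612 - 51369131*sqrt(2))/12966 ≈ 38.43*I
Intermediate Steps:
Y(l, E) = -82 - 41*l (Y(l, E) = (l + 2)*(-13 - 28) = (2 + l)*(-41) = -82 - 41*l)
sqrt((-861/2161 + D(32)/144) + Y(34, 16)) = sqrt((-861/2161 - 44*sqrt(2)/144) + (-82 - 41*34)) = sqrt((-861*1/2161 - 44*sqrt(2)*(1/144)) + (-82 - 1394)) = sqrt((-861/2161 - 44*sqrt(2)*(1/144)) - 1476) = sqrt((-861/2161 - 11*sqrt(2)/36) - 1476) = sqrt(-3190497/2161 - 11*sqrt(2)/36)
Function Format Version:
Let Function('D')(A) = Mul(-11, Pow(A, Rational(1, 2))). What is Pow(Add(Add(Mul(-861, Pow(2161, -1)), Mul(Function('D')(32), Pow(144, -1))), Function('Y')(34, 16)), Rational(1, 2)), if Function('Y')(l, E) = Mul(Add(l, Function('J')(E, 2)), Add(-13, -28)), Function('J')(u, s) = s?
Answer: Mul(Rational(1, 12966), Pow(Add(-248207904612, Mul(-51369131, Pow(2, Rational(1, 2)))), Rational(1, 2))) ≈ Mul(38.430, I)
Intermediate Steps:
Function('Y')(l, E) = Add(-82, Mul(-41, l)) (Function('Y')(l, E) = Mul(Add(l, 2), Add(-13, -28)) = Mul(Add(2, l), -41) = Add(-82, Mul(-41, l)))
Pow(Add(Add(Mul(-861, Pow(2161, -1)), Mul(Function('D')(32), Pow(144, -1))), Function('Y')(34, 16)), Rational(1, 2)) = Pow(Add(Add(Mul(-861, Pow(2161, -1)), Mul(Mul(-11, Pow(32, Rational(1, 2))), Pow(144, -1))), Add(-82, Mul(-41, 34))), Rational(1, 2)) = Pow(Add(Add(Mul(-861, Rational(1, 2161)), Mul(Mul(-11, Mul(4, Pow(2, Rational(1, 2)))), Rational(1, 144))), Add(-82, -1394)), Rational(1, 2)) = Pow(Add(Add(Rational(-861, 2161), Mul(Mul(-44, Pow(2, Rational(1, 2))), Rational(1, 144))), -1476), Rational(1, 2)) = Pow(Add(Add(Rational(-861, 2161), Mul(Rational(-11, 36), Pow(2, Rational(1, 2)))), -1476), Rational(1, 2)) = Pow(Add(Rational(-3190497, 2161), Mul(Rational(-11, 36), Pow(2, Rational(1, 2)))), Rational(1, 2))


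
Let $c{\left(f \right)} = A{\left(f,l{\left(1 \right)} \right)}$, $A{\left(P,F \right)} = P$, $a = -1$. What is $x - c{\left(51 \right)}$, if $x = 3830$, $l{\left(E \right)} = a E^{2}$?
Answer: $3779$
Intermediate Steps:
$l{\left(E \right)} = - E^{2}$
$c{\left(f \right)} = f$
$x - c{\left(51 \right)} = 3830 - 51 = 3779$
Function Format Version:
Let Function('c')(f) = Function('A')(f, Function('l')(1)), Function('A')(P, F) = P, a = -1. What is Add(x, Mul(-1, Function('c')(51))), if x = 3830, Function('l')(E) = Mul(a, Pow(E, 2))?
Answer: 3779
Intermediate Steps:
Function('l')(E) = Mul(-1, Pow(E, 2))
Function('c')(f) = f
Add(x, Mul(-1, Function('c')(51))) = Add(3830, Mul(-1, 51)) = Add(3830, -51) = 3779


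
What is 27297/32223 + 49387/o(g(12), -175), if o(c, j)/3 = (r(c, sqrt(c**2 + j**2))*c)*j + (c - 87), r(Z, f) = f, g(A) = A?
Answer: 49386730326892/58298403418875 - 1382836*sqrt(30769)/5427651375 ≈ 0.80245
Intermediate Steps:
o(c, j) = -261 + 3*c + 3*c*j*sqrt(c**2 + j**2) (o(c, j) = 3*((sqrt(c**2 + j**2)*c)*j + (c - 87)) = 3*((c*sqrt(c**2 + j**2))*j + (-87 + c)) = 3*(c*j*sqrt(c**2 + j**2) + (-87 + c)) = 3*(-87 + c + c*j*sqrt(c**2 + j**2)) = -261 + 3*c + 3*c*j*sqrt(c**2 + j**2))
27297/32223 + 49387/o(g(12), -175) = 27297/32223 + 49387/(-261 + 3*12 + 3*12*(-175)*sqrt(12**2 + (-175)**2)) = 27297*(1/32223) + 49387/(-261 + 36 + 3*12*(-175)*sqrt(144 + 30625)) = 9099/10741 + 49387/(-261 + 36 + 3*12*(-175)*sqrt(30769)) = 9099/10741 + 49387/(-261 + 36 - 6300*sqrt(30769)) = 9099/10741 + 49387/(-225 - 6300*sqrt(30769))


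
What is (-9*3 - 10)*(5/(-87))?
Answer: 185/87 ≈ 2.1264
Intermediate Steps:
(-9*3 - 10)*(5/(-87)) = (-27 - 10)*(5*(-1/87)) = -37*(-5/87) = 185/87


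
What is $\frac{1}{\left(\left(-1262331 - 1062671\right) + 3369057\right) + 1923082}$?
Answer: $\frac{1}{2967137} \approx 3.3703 \cdot 10^{-7}$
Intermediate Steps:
$\frac{1}{\left(\left(-1262331 - 1062671\right) + 3369057\right) + 1923082} = \frac{1}{\left(-2325002 + 3369057\right) + 1923082} = \frac{1}{1044055 + 1923082} = \frac{1}{2967137}$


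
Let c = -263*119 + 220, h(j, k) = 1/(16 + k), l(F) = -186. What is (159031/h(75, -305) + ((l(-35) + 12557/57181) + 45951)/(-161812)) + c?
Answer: -212767686636872007/4626285986 ≈ -4.5991e+7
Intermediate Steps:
c = -31077 (c = -31297 + 220 = -31077)
(159031/h(75, -305) + ((l(-35) + 12557/57181) + 45951)/(-161812)) + c = (159031/(1/(16 - 305)) + ((-186 + 12557/57181) + 45951)/(-161812)) - 31077 = (159031/(1/(-289)) + ((-186 + 12557*(1/57181)) + 45951)*(-1/161812)) - 31077 = (159031/(-1/289) + ((-186 + 12557/57181) + 45951)*(-1/161812)) - 31077 = (159031*(-289) + (-10623109/57181 + 45951)*(-1/161812)) - 31077 = (-45959959 + (2616901022/57181)*(-1/161812)) - 31077 = (-45959959 - 1308450511/4626285986) - 31077 = -212623915547285085/4626285986 - 31077 = -212767686636872007/4626285986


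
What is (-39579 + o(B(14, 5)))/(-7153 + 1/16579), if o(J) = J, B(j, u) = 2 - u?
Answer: 109371663/19764931 ≈ 5.5336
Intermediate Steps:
(-39579 + o(B(14, 5)))/(-7153 + 1/16579) = (-39579 + (2 - 1*5))/(-7153 + 1/16579) = (-39579 + (2 - 5))/(-7153 + 1/16579) = (-39579 - 3)/(-118589586/16579) = -39582*(-16579/118589586) = 109371663/19764931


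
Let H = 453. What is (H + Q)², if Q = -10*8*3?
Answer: 45369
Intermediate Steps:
Q = -240 (Q = -80*3 = -240)
(H + Q)² = (453 - 240)² = 213² = 45369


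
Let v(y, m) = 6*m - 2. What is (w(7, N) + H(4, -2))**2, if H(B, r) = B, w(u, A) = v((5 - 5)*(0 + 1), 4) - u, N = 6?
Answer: 361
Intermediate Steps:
v(y, m) = -2 + 6*m
w(u, A) = 22 - u (w(u, A) = (-2 + 6*4) - u = (-2 + 24) - u = 22 - u)
(w(7, N) + H(4, -2))**2 = ((22 - 1*7) + 4)**2 = ((22 - 7) + 4)**2 = (15 + 4)**2 = 19**2 = 361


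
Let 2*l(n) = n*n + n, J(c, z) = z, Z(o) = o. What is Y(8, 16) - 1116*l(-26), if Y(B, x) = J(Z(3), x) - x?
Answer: -362700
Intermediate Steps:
l(n) = n/2 + n²/2 (l(n) = (n*n + n)/2 = (n² + n)/2 = (n + n²)/2 = n/2 + n²/2)
Y(B, x) = 0 (Y(B, x) = x - x = 0)
Y(8, 16) - 1116*l(-26) = 0 - 558*(-26)*(1 - 26) = 0 - 558*(-26)*(-25) = 0 - 1116*325 = 0 - 362700 = -362700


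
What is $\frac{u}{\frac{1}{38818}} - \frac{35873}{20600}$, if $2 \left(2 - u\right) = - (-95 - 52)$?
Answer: $- \frac{57175068073}{20600} \approx -2.7755 \cdot 10^{6}$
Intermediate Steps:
$u = - \frac{143}{2}$ ($u = 2 - \frac{\left(-1\right) \left(-95 - 52\right)}{2} = 2 - \frac{\left(-1\right) \left(-147\right)}{2} = 2 - \frac{147}{2} = - \frac{143}{2} \approx -71.5$)
$\frac{u}{\frac{1}{38818}} - \frac{35873}{20600} = - \frac{143}{2 \cdot \frac{1}{38818}} - \frac{35873}{20600} = - \frac{143 \frac{1}{\frac{1}{38818}}}{2} - \frac{35873}{20600} = \left(- \frac{143}{2}\right) 38818 - \frac{35873}{20600} = -2775487 - \frac{35873}{20600} = - \frac{57175068073}{20600}$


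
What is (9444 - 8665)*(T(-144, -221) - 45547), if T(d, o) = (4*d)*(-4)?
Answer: -33686297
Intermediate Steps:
T(d, o) = -16*d
(9444 - 8665)*(T(-144, -221) - 45547) = (9444 - 8665)*(-16*(-144) - 45547) = 779*(2304 - 45547) = 779*(-43243) = -33686297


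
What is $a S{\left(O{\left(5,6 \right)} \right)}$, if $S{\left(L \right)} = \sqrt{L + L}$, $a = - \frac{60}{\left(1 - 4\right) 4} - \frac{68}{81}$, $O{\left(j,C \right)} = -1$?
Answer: $\frac{337 i \sqrt{2}}{81} \approx 5.8838 i$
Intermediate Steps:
$a = \frac{337}{81}$ ($a = - \frac{60}{\left(-3\right) 4} - \frac{68}{81} = - \frac{60}{-12} - \frac{68}{81} = \left(-60\right) \left(- \frac{1}{12}\right) - \frac{68}{81} = 5 - \frac{68}{81} = \frac{337}{81} \approx 4.1605$)
$S{\left(L \right)} = \sqrt{2} \sqrt{L}$ ($S{\left(L \right)} = \sqrt{2 L} = \sqrt{2} \sqrt{L}$)
$a S{\left(O{\left(5,6 \right)} \right)} = \frac{337 \sqrt{2} \sqrt{-1}}{81} = \frac{337 \sqrt{2} i}{81} = \frac{337 i \sqrt{2}}{81}$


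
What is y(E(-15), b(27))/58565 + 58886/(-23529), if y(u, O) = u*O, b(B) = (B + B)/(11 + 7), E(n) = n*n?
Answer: -686555303/275595177 ≈ -2.4912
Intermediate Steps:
E(n) = n²
b(B) = B/9 (b(B) = (2*B)/18 = (2*B)*(1/18) = B/9)
y(u, O) = O*u
y(E(-15), b(27))/58565 + 58886/(-23529) = (((⅑)*27)*(-15)²)/58565 + 58886/(-23529) = (3*225)*(1/58565) + 58886*(-1/23529) = 675*(1/58565) - 58886/23529 = 135/11713 - 58886/23529 = -686555303/275595177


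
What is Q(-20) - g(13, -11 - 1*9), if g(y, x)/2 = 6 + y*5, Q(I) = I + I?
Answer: -182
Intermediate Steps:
Q(I) = 2*I
g(y, x) = 12 + 10*y (g(y, x) = 2*(6 + y*5) = 2*(6 + 5*y) = 12 + 10*y)
Q(-20) - g(13, -11 - 1*9) = 2*(-20) - (12 + 10*13) = -40 - (12 + 130) = -40 - 1*142 = -40 - 142 = -182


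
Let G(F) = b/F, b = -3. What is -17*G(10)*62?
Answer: 1581/5 ≈ 316.20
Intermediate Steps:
G(F) = -3/F
-17*G(10)*62 = -(-51)/10*62 = -17*(-3/10)*62 = (51/10)*62 = 1581/5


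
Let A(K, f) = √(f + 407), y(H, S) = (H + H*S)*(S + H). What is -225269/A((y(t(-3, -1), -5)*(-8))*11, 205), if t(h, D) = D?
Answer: -225269*√17/102 ≈ -9106.0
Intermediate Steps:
y(H, S) = (H + S)*(H + H*S) (y(H, S) = (H + H*S)*(H + S) = (H + S)*(H + H*S))
A(K, f) = √(407 + f)
-225269/A((y(t(-3, -1), -5)*(-8))*11, 205) = -225269/√(407 + 205) = -225269*√17/102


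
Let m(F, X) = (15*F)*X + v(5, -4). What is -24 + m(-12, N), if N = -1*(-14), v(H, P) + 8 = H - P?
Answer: -2543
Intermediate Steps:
v(H, P) = -8 + H - P (v(H, P) = -8 + (H - P) = -8 + H - P)
N = 14
m(F, X) = 1 + 15*F*X (m(F, X) = (15*F)*X + (-8 + 5 - 1*(-4)) = 15*F*X + (-8 + 5 + 4) = 15*F*X + 1 = 1 + 15*F*X)
-24 + m(-12, N) = -24 + (1 + 15*(-12)*14) = -24 + (1 - 2520) = -24 - 2519 = -2543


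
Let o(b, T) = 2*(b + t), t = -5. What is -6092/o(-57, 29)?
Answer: 1523/31 ≈ 49.129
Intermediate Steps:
o(b, T) = -10 + 2*b (o(b, T) = 2*(b - 5) = 2*(-5 + b) = -10 + 2*b)
-6092/o(-57, 29) = -6092/(-10 + 2*(-57)) = -6092/(-10 - 114) = -6092/(-124) = -6092*(-1/124) = 1523/31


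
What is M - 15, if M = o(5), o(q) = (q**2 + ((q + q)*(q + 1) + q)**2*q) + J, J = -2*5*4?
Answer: 21095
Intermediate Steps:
J = -40 (J = -10*4 = -40)
o(q) = -40 + q**2 + q*(q + 2*q*(1 + q))**2 (o(q) = (q**2 + ((q + q)*(q + 1) + q)**2*q) - 40 = (q**2 + ((2*q)*(1 + q) + q)**2*q) - 40 = (q**2 + (2*q*(1 + q) + q)**2*q) - 40 = (q**2 + (q + 2*q*(1 + q))**2*q) - 40 = (q**2 + q*(q + 2*q*(1 + q))**2) - 40 = -40 + q**2 + q*(q + 2*q*(1 + q))**2)
M = 21110 (M = -40 + 5**2 + 5**3*(3 + 2*5)**2 = -40 + 25 + 125*(3 + 10)**2 = -40 + 25 + 125*13**2 = -40 + 25 + 125*169 = -40 + 25 + 21125 = 21110)
M - 15 = 21110 - 15 = 21095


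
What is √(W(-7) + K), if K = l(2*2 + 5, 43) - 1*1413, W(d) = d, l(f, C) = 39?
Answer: I*√1381 ≈ 37.162*I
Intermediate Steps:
K = -1374 (K = 39 - 1*1413 = 39 - 1413 = -1374)
√(W(-7) + K) = √(-7 - 1374) = √(-1381) = I*√1381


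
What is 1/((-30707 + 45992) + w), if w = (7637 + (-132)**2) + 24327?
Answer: 1/64673 ≈ 1.5462e-5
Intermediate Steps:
w = 49388 (w = (7637 + 17424) + 24327 = 25061 + 24327 = 49388)
1/((-30707 + 45992) + w) = 1/((-30707 + 45992) + 49388) = 1/(15285 + 49388) = 1/64673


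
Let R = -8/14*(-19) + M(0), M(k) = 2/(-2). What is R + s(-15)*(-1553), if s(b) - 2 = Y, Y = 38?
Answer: -434771/7 ≈ -62110.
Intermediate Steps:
M(k) = -1 (M(k) = 2*(-½) = -1)
R = 69/7 (R = -8/14*(-19) - 1 = -8*1/14*(-19) - 1 = -4/7*(-19) - 1 = 76/7 - 1 = 69/7 ≈ 9.8571)
s(b) = 40 (s(b) = 2 + 38 = 40)
R + s(-15)*(-1553) = 69/7 + 40*(-1553) = 69/7 - 62120 = -434771/7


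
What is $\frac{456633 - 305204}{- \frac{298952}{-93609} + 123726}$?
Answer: $\frac{14175117261}{11582166086} \approx 1.2239$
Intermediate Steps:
$\frac{456633 - 305204}{- \frac{298952}{-93609} + 123726} = \frac{151429}{\left(-298952\right) \left(- \frac{1}{93609}\right) + 123726} = \frac{151429}{\frac{298952}{93609} + 123726} = \frac{151429}{\frac{11582166086}{93609}} = 151429 \cdot \frac{93609}{11582166086} = \frac{14175117261}{11582166086}$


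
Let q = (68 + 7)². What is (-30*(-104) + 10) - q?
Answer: -2495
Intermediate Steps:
q = 5625 (q = 75² = 5625)
(-30*(-104) + 10) - q = (-30*(-104) + 10) - 1*5625 = (3120 + 10) - 5625 = 3130 - 5625 = -2495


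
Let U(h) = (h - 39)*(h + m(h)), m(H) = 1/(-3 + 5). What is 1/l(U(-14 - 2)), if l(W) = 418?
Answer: 1/418 ≈ 0.0023923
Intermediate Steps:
m(H) = ½ (m(H) = 1/2 = ½)
U(h) = (½ + h)*(-39 + h) (U(h) = (h - 39)*(h + ½) = (-39 + h)*(½ + h) = (½ + h)*(-39 + h))
1/l(U(-14 - 2)) = 1/418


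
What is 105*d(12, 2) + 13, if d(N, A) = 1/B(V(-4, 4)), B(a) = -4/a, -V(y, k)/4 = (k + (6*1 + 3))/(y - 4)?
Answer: -1261/8 ≈ -157.63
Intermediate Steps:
V(y, k) = -4*(9 + k)/(-4 + y) (V(y, k) = -4*(k + (6*1 + 3))/(y - 4) = -4*(k + (6 + 3))/(-4 + y) = -4*(k + 9)/(-4 + y) = -4*(9 + k)/(-4 + y))
d(N, A) = -13/8 (d(N, A) = 1/(-4*(-4 - 4)/(4*(-9 - 1*4))) = 1/(-4*(-2/(-9 - 4))) = 1/(-4/(4*(-⅛)*(-13))) = 1/(-4/13/2) = 1/(-4*2/13) = 1/(-8/13) = -13/8)
105*d(12, 2) + 13 = 105*(-13/8) + 13 = -1365/8 + 13 = -1261/8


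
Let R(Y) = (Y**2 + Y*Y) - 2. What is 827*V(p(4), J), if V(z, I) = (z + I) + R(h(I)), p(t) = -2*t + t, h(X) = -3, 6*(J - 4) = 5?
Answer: 83527/6 ≈ 13921.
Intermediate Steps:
J = 29/6 (J = 4 + (1/6)*5 = 4 + 5/6 = 29/6 ≈ 4.8333)
p(t) = -t
R(Y) = -2 + 2*Y**2 (R(Y) = (Y**2 + Y**2) - 2 = 2*Y**2 - 2 = -2 + 2*Y**2)
V(z, I) = 16 + I + z (V(z, I) = (z + I) + (-2 + 2*(-3)**2) = (I + z) + (-2 + 2*9) = (I + z) + (-2 + 18) = (I + z) + 16 = 16 + I + z)
827*V(p(4), J) = 827*(16 + 29/6 - 1*4) = 827*(16 + 29/6 - 4) = 827*(101/6) = 83527/6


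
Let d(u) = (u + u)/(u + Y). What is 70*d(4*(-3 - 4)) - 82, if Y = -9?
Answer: 886/37 ≈ 23.946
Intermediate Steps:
d(u) = 2*u/(-9 + u) (d(u) = (u + u)/(u - 9) = (2*u)/(-9 + u) = 2*u/(-9 + u))
70*d(4*(-3 - 4)) - 82 = 70*(2*(4*(-3 - 4))/(-9 + 4*(-3 - 4))) - 82 = 70*(2*(4*(-7))/(-9 + 4*(-7))) - 82 = 70*(2*(-28)/(-9 - 28)) - 82 = 70*(2*(-28)/(-37)) - 82 = 70*(2*(-28)*(-1/37)) - 82 = 70*(56/37) - 82 = 3920/37 - 82 = 886/37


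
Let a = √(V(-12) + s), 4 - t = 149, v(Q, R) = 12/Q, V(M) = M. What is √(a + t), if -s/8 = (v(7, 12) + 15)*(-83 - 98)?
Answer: √(-7105 + 14*√296331)/7 ≈ 3.2453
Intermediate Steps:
s = 169416/7 (s = -8*(12/7 + 15)*(-83 - 98) = -8*(12*(⅐) + 15)*(-181) = -8*(12/7 + 15)*(-181) = -936*(-181)/7 = -8*(-21177/7) = 169416/7 ≈ 24202.)
t = -145 (t = 4 - 1*149 = 4 - 149 = -145)
a = 2*√296331/7 (a = √(-12 + 169416/7) = √(169332/7) = 2*√296331/7 ≈ 155.53)
√(a + t) = √(2*√296331/7 - 145) = √(-145 + 2*√296331/7)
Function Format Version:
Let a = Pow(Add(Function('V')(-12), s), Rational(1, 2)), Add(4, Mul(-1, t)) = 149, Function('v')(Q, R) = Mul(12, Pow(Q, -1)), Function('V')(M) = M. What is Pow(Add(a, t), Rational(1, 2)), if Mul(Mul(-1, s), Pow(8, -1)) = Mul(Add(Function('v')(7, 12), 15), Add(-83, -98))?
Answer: Mul(Rational(1, 7), Pow(Add(-7105, Mul(14, Pow(296331, Rational(1, 2)))), Rational(1, 2))) ≈ 3.2453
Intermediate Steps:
s = Rational(169416, 7) (s = Mul(-8, Mul(Add(Mul(12, Pow(7, -1)), 15), Add(-83, -98))) = Mul(-8, Mul(Add(Mul(12, Rational(1, 7)), 15), -181)) = Mul(-8, Mul(Add(Rational(12, 7), 15), -181)) = Mul(-8, Mul(Rational(117, 7), -181)) = Mul(-8, Rational(-21177, 7)) = Rational(169416, 7) ≈ 24202.)
t = -145 (t = Add(4, Mul(-1, 149)) = Add(4, -149) = -145)
a = Mul(Rational(2, 7), Pow(296331, Rational(1, 2))) (a = Pow(Add(-12, Rational(169416, 7)), Rational(1, 2)) = Pow(Rational(169332, 7), Rational(1, 2)) = Mul(Rational(2, 7), Pow(296331, Rational(1, 2))) ≈ 155.53)
Pow(Add(a, t), Rational(1, 2)) = Pow(Add(Mul(Rational(2, 7), Pow(296331, Rational(1, 2))), -145), Rational(1, 2)) = Pow(Add(-145, Mul(Rational(2, 7), Pow(296331, Rational(1, 2)))), Rational(1, 2))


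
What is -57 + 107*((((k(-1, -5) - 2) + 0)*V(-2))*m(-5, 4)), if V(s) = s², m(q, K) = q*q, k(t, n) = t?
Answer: -32157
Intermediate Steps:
m(q, K) = q²
-57 + 107*((((k(-1, -5) - 2) + 0)*V(-2))*m(-5, 4)) = -57 + 107*((((-1 - 2) + 0)*(-2)²)*(-5)²) = -57 + 107*(((-3 + 0)*4)*25) = -57 + 107*(-3*4*25) = -57 + 107*(-12*25) = -57 + 107*(-300) = -57 - 32100 = -32157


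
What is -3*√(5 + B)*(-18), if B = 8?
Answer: 54*√13 ≈ 194.70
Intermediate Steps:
-3*√(5 + B)*(-18) = -3*√(5 + 8)*(-18) = -3*√13*(-18) = 54*√13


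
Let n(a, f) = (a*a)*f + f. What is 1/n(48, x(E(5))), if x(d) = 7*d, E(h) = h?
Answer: 1/80675 ≈ 1.2395e-5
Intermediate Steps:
n(a, f) = f + f*a**2 (n(a, f) = a**2*f + f = f*a**2 + f = f + f*a**2)
1/n(48, x(E(5))) = 1/((7*5)*(1 + 48**2)) = 1/(35*(1 + 2304)) = 1/(35*2305) = 1/80675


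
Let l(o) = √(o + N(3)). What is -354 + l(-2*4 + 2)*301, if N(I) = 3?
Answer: -354 + 301*I*√3 ≈ -354.0 + 521.35*I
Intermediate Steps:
l(o) = √(3 + o) (l(o) = √(o + 3) = √(3 + o))
-354 + l(-2*4 + 2)*301 = -354 + √(3 + (-2*4 + 2))*301 = -354 + √(3 + (-8 + 2))*301 = -354 + √(3 - 6)*301 = -354 + √(-3)*301 = -354 + (I*√3)*301 = -354 + 301*I*√3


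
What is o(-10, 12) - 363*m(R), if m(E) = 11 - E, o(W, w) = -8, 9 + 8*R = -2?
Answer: -36001/8 ≈ -4500.1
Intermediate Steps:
R = -11/8 (R = -9/8 + (⅛)*(-2) = -9/8 - ¼ = -11/8 ≈ -1.3750)
o(-10, 12) - 363*m(R) = -8 - 363*(11 - 1*(-11/8)) = -8 - 363*(11 + 11/8) = -8 - 363*99/8 = -8 - 35937/8 = -36001/8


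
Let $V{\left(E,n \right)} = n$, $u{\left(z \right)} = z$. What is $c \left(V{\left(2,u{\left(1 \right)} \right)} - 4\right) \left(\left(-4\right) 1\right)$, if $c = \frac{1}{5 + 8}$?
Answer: $\frac{12}{13} \approx 0.92308$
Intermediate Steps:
$c = \frac{1}{13} \approx 0.076923$
$c \left(V{\left(2,u{\left(1 \right)} \right)} - 4\right) \left(\left(-4\right) 1\right) = \frac{\left(1 - 4\right) \left(\left(-4\right) 1\right)}{13} = \frac{\left(-3\right) \left(-4\right)}{13} = \frac{1}{13} \cdot 12 = \frac{12}{13}$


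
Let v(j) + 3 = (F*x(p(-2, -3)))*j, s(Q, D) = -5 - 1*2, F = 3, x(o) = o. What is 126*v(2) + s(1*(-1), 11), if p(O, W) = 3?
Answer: 1883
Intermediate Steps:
s(Q, D) = -7 (s(Q, D) = -5 - 2 = -7)
v(j) = -3 + 9*j (v(j) = -3 + (3*3)*j = -3 + 9*j)
126*v(2) + s(1*(-1), 11) = 126*(-3 + 9*2) - 7 = 126*(-3 + 18) - 7 = 126*15 - 7 = 1890 - 7 = 1883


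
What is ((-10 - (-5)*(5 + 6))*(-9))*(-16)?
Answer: 6480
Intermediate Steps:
((-10 - (-5)*(5 + 6))*(-9))*(-16) = ((-10 - (-5)*11)*(-9))*(-16) = ((-10 - 1*(-55))*(-9))*(-16) = ((-10 + 55)*(-9))*(-16) = (45*(-9))*(-16) = -405*(-16) = 6480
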